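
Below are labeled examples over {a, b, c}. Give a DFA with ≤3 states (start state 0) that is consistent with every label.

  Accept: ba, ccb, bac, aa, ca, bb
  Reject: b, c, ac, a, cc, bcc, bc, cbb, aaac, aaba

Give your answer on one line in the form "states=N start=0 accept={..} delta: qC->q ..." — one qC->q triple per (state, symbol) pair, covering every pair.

State merging on the prefix tree: take the shortest (then alphabetical) example prefix whose next move is undefined and point that move at state 0, else 1, else 2, ...; a target is out if some Accept/Reject pair would then sit in one state with the same input left (inseparable). If every existing state is out, open a new one.
a: 0a undefined. 0a->0: no, ba/aaba meet in 0 with "ba" left. Open state 1: 0a->1.
b: 0b undefined. 0b->0: no, ba/a meet in 1. 0b->1: ok.
c: 0c undefined. 0c->0: no, ccb/b meet in 1. 0c->1: ok.
aa: 1a undefined. 1a->0: no, ba/aaba meet in 0. 1a->1: no, ba/b meet in 1. Open state 2: 1a->2.
ac: 1c undefined. 1c->0: no, ccb/b meet in 1. 1c->1: ok.
bb: 1b undefined. 1b->0: ok.
aaa: 2a undefined. 2a->0: ok.
aab: 2b undefined. 2b->0: ok.
bac: 2c undefined. 2c->0: ok.
All examples now run through 3 states with every (state, symbol) defined. Accept strings end in {0,2}, Reject strings end in {1}; accept={0,2}.

states=3 start=0 accept={0,2} delta: 0a->1 0b->1 0c->1 1a->2 1b->0 1c->1 2a->0 2b->0 2c->0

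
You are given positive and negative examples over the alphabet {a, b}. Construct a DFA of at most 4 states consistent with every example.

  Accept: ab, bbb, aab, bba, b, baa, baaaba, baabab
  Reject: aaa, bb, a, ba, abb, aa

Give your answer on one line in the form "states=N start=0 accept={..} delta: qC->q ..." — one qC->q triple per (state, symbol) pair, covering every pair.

Fold the examples into a partial DFA from state 0: repeatedly fix the first undefined (state, symbol) met by the shortest-then-alphabetical prefix, trying targets in increasing order and rejecting any under which an Accept and a Reject string meet in one state with the same remainder; add a state when all current targets are rejected. Accepting states are where Accept strings end.
a: 0a undefined. 0a->0: ok.
b: 0b undefined. 0b->0: no, ab/aaa meet in 0. Open state 1: 0b->1.
ba: 1a undefined. 1a->0: no, baa/aaa meet in 0. 1a->1: no, ab/ba meet in 1. Open state 2: 1a->2.
bb: 1b undefined. 1b->0: no, bba/aaa meet in 0. 1b->1: no, ab/bb meet in 1. 1b->2: ok.
baa: 2a undefined. 2a->0: no, bba/aaa meet in 0. 2a->1: no, baabab/bb meet in 2. 2a->2: no, bba/bb meet in 2. Open state 3: 2a->3.
bbb: 2b undefined. 2b->0: no, bbb/aaa meet in 0. 2b->1: ok.
baaa: 3a undefined. 3a->0: no, baaaba/bb meet in 2. 3a->1: ok.
baab: 3b undefined. 3b->0: ok.
All examples now run through 4 states with every (state, symbol) defined. Accept strings end in {1,3}, Reject strings end in {0,2}; accept={1,3}.

states=4 start=0 accept={1,3} delta: 0a->0 0b->1 1a->2 1b->2 2a->3 2b->1 3a->1 3b->0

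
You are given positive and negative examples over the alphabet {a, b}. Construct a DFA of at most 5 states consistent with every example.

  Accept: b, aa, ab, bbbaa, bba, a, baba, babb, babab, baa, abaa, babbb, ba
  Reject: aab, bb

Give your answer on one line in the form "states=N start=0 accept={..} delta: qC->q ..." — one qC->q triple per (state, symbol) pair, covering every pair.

Fold the examples into a partial DFA from state 0: repeatedly fix the first undefined (state, symbol) met by the shortest-then-alphabetical prefix, trying targets in increasing order and rejecting any under which an Accept and a Reject string meet in one state with the same remainder; add a state when all current targets are rejected. Accepting states are where Accept strings end.
a: 0a undefined. 0a->0: no, b/aab meet in 0 with "b" left. Open state 1: 0a->1.
b: 0b undefined. 0b->0: no, b/bb meet in 0. 0b->1: no, ab/bb meet in 1 with "b" left. Open state 2: 0b->2.
aa: 1a undefined. 1a->0: no, b/aab meet in 2. 1a->1: no, ab/aab meet in 1 with "b" left. 1a->2: ok.
ab: 1b undefined. 1b->0: ok.
ba: 2a undefined. 2a->0: no, babb/aab meet in 2 with "b" left. 2a->1: no, babbb/aab meet in 2 with "b" left. 2a->2: ok.
bb: 2b undefined. 2b->0: no, ab/aab meet in 0. 2b->1: no, a/aab meet in 1. 2b->2: no, b/aab meet in 2. Open state 3: 2b->3.
bba: 3a undefined. 3a->0: ok.
bbb: 3b undefined. 3b->0: ok.
All examples now run through 4 states with every (state, symbol) defined. Accept strings end in {0,1,2}, Reject strings end in {3}; accept={0,1,2}.

states=4 start=0 accept={0,1,2} delta: 0a->1 0b->2 1a->2 1b->0 2a->2 2b->3 3a->0 3b->0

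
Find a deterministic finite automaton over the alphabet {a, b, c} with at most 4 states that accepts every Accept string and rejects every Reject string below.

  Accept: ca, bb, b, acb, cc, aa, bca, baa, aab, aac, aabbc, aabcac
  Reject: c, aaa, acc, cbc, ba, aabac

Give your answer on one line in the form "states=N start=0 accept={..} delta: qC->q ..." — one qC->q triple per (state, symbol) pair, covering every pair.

Grow the machine one transition at a time. Run the examples from 0; the earliest place one falls off (shortest prefix, ties alphabetical) gets sent to the lowest-numbered state that keeps every Accept/Reject pair distinguishable — a pair clashes when both reach the same state with identical unread suffix — and to a fresh state only if none does.
a: 0a undefined. 0a->0: no, cc/acc meet in 0 with "cc" left. Open state 1: 0a->1.
b: 0b undefined. 0b->0: ok.
c: 0c undefined. 0c->0: no, ca/ba meet in 1. 0c->1: ok.
aa: 1a undefined. 1a->0: no, cc/aabac meet in 1 with "c" left. 1a->1: no, ca/c meet in 1. Open state 2: 1a->2.
ac: 1c undefined. 1c->0: ok.
cb: 1b undefined. 1b->0: ok.
aaa: 2a undefined. 2a->0: no, bb/aaa meet in 0. 2a->1: ok.
aab: 2b undefined. 2b->0: no, bb/aabac meet in 0. 2b->1: no, aab/c meet in 1. 2b->2: no, bb/aabac meet in 0. Open state 3: 2b->3.
aac: 2c undefined. 2c->0: ok.
aaba: 3a undefined. 3a->0: ok.
aabb: 3b undefined. 3b->0: no, aabbc/c meet in 1. 3b->1: ok.
aabc: 3c undefined. 3c->0: ok.
All examples now run through 4 states with every (state, symbol) defined. Accept strings end in {0,2,3}, Reject strings end in {1}; accept={0,2,3}.

states=4 start=0 accept={0,2,3} delta: 0a->1 0b->0 0c->1 1a->2 1b->0 1c->0 2a->1 2b->3 2c->0 3a->0 3b->1 3c->0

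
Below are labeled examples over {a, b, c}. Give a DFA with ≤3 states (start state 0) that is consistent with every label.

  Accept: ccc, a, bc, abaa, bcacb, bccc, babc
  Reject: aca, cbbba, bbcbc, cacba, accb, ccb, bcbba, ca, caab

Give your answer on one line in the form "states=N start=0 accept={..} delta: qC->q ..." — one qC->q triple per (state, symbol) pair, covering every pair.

states=3 start=0 accept={0,1} delta: 0a->0 0b->0 0c->1 1a->2 1b->1 1c->2 2a->2 2b->2 2c->1

Grow the machine one transition at a time. Run the examples from 0; the earliest place one falls off (shortest prefix, ties alphabetical) gets sent to the lowest-numbered state that keeps every Accept/Reject pair distinguishable — a pair clashes when both reach the same state with identical unread suffix — and to a fresh state only if none does.
a: 0a undefined. 0a->0: ok.
b: 0b undefined. 0b->0: ok.
c: 0c undefined. 0c->0: no, ccc/aca meet in 0. Open state 1: 0c->1.
ca: 1a undefined. 1a->0: no, a/aca meet in 0. 1a->1: no, bc/aca meet in 1. Open state 2: 1a->2.
cb: 1b undefined. 1b->0: no, a/cbbba meet in 0. 1b->1: ok.
cc: 1c undefined. 1c->0: no, a/bbcbc meet in 0. 1c->1: no, ccc/bbcbc meet in 1. 1c->2: ok.
caa: 2a undefined. 2a->0: no, a/caab meet in 0. 2a->1: no, bc/caab meet in 1. 2a->2: ok.
cac: 2c undefined. 2c->0: no, ccc/cacba meet in 0. 2c->1: ok.
ccb: 2b undefined. 2b->0: no, a/accb meet in 0. 2b->1: no, ccc/accb meet in 1. 2b->2: ok.
All examples now run through 3 states with every (state, symbol) defined. Accept strings end in {0,1}, Reject strings end in {2}; accept={0,1}.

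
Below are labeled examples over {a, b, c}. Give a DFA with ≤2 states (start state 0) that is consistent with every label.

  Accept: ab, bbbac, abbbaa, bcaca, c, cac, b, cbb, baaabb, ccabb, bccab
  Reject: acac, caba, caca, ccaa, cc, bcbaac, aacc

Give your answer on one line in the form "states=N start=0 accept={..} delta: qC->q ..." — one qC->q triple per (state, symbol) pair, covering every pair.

states=2 start=0 accept={1} delta: 0a->1 0b->1 0c->1 1a->0 1b->1 1c->0

State merging on the prefix tree: take the shortest (then alphabetical) example prefix whose next move is undefined and point that move at state 0, else 1, else 2, ...; a target is out if some Accept/Reject pair would then sit in one state with the same input left (inseparable). If every existing state is out, open a new one.
a: 0a undefined. 0a->0: no, cac/acac meet in 0 with "cac" left. Open state 1: 0a->1.
b: 0b undefined. 0b->0: no, bcaca/caca meet in 0 with "caca" left. 0b->1: ok.
c: 0c undefined. 0c->0: no, c/cc meet in 0. 0c->1: ok.
aa: 1a undefined. 1a->0: ok.
ab: 1b undefined. 1b->0: no, ab/caba meet in 0. 1b->1: ok.
ac: 1c undefined. 1c->0: ok.
All examples now run through 2 states with every (state, symbol) defined. Accept strings end in {1}, Reject strings end in {0}; accept={1}.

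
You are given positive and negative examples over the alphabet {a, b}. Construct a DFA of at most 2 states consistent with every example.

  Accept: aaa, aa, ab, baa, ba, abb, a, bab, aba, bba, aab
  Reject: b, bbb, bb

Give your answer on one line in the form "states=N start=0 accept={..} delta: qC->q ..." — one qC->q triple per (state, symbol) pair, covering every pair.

Fold the examples into a partial DFA from state 0: repeatedly fix the first undefined (state, symbol) met by the shortest-then-alphabetical prefix, trying targets in increasing order and rejecting any under which an Accept and a Reject string meet in one state with the same remainder; add a state when all current targets are rejected. Accepting states are where Accept strings end.
a: 0a undefined. 0a->0: no, ab/b meet in 0 with "b" left. Open state 1: 0a->1.
b: 0b undefined. 0b->0: ok.
aa: 1a undefined. 1a->0: no, aa/b meet in 0. 1a->1: ok.
ab: 1b undefined. 1b->0: no, ab/b meet in 0. 1b->1: ok.
All examples now run through 2 states with every (state, symbol) defined. Accept strings end in {1}, Reject strings end in {0}; accept={1}.

states=2 start=0 accept={1} delta: 0a->1 0b->0 1a->1 1b->1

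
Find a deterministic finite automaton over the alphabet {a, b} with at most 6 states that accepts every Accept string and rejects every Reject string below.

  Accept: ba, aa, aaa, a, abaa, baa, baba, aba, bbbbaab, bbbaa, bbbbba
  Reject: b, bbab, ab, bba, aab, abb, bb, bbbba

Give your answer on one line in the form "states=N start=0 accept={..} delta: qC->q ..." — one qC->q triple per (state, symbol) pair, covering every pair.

Fold the examples into a partial DFA from state 0: repeatedly fix the first undefined (state, symbol) met by the shortest-then-alphabetical prefix, trying targets in increasing order and rejecting any under which an Accept and a Reject string meet in one state with the same remainder; add a state when all current targets are rejected. Accepting states are where Accept strings end.
a: 0a undefined. 0a->0: ok.
b: 0b undefined. 0b->0: no, ba/b meet in 0. Open state 1: 0b->1.
ba: 1a undefined. 1a->0: ok.
bb: 1b undefined. 1b->0: no, ba/bba meet in 0. 1b->1: no, ba/bba meet in 0. Open state 2: 1b->2.
bba: 2a undefined. 2a->0: no, ba/bba meet in 0. 2a->1: ok.
bbb: 2b undefined. 2b->0: no, ba/bbbba meet in 0. 2b->1: no, bbbbaab/b meet in 1. 2b->2: no, bbbbaab/b meet in 1. Open state 3: 2b->3.
bbba: 3a undefined. 3a->0: ok.
bbbb: 3b undefined. 3b->0: no, ba/bbbba meet in 0. 3b->1: no, ba/bbbba meet in 0. 3b->2: no, bbbbaab/b meet in 1. 3b->3: no, ba/bbbba meet in 0. Open state 4: 3b->4.
bbbba: 4a undefined. 4a->0: no, ba/bbbba meet in 0. 4a->1: no, bbbbaab/b meet in 1. 4a->2: no, bbbbaab/bbab meet in 2. 4a->3: no, bbbbaab/b meet in 1. 4a->4: ok.
bbbbb: 4b undefined. 4b->0: ok.
All examples now run through 5 states with every (state, symbol) defined. Accept strings end in {0}, Reject strings end in {1,2,4}; accept={0}.

states=5 start=0 accept={0} delta: 0a->0 0b->1 1a->0 1b->2 2a->1 2b->3 3a->0 3b->4 4a->4 4b->0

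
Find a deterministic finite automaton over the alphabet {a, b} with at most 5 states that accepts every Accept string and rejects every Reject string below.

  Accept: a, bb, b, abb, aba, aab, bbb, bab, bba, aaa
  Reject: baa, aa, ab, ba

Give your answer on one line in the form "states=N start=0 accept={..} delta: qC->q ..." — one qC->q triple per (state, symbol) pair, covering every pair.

Grow the machine one transition at a time. Run the examples from 0; the earliest place one falls off (shortest prefix, ties alphabetical) gets sent to the lowest-numbered state that keeps every Accept/Reject pair distinguishable — a pair clashes when both reach the same state with identical unread suffix — and to a fresh state only if none does.
a: 0a undefined. 0a->0: no, a/aa meet in 0. Open state 1: 0a->1.
b: 0b undefined. 0b->0: no, a/ba meet in 1. 0b->1: no, bb/ab meet in 1 with "b" left. Open state 2: 0b->2.
aa: 1a undefined. 1a->0: ok.
ab: 1b undefined. 1b->0: ok.
ba: 2a undefined. 2a->0: no, a/baa meet in 1. 2a->1: no, a/ba meet in 1. 2a->2: no, b/baa meet in 2. Open state 3: 2a->3.
bb: 2b undefined. 2b->0: no, bb/aa meet in 0. 2b->1: no, bbb/aa meet in 0. 2b->2: no, bba/ba meet in 3. 2b->3: no, bb/ba meet in 3. Open state 4: 2b->4.
baa: 3a undefined. 3a->0: ok.
bab: 3b undefined. 3b->0: no, bab/baa meet in 0. 3b->1: ok.
bba: 4a undefined. 4a->0: no, bba/baa meet in 0. 4a->1: ok.
bbb: 4b undefined. 4b->0: no, bbb/baa meet in 0. 4b->1: ok.
All examples now run through 5 states with every (state, symbol) defined. Accept strings end in {1,2,4}, Reject strings end in {0,3}; accept={1,2,4}.

states=5 start=0 accept={1,2,4} delta: 0a->1 0b->2 1a->0 1b->0 2a->3 2b->4 3a->0 3b->1 4a->1 4b->1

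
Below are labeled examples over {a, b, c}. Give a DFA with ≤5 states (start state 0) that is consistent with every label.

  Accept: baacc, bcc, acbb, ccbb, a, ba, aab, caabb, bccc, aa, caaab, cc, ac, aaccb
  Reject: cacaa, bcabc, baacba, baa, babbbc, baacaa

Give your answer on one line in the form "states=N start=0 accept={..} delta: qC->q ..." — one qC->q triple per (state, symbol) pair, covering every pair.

Grow the machine one transition at a time. Run the examples from 0; the earliest place one falls off (shortest prefix, ties alphabetical) gets sent to the lowest-numbered state that keeps every Accept/Reject pair distinguishable — a pair clashes when both reach the same state with identical unread suffix — and to a fresh state only if none does.
a: 0a undefined. 0a->0: ok.
b: 0b undefined. 0b->0: no, a/baa meet in 0. Open state 1: 0b->1.
c: 0c undefined. 0c->0: no, a/cacaa meet in 0. 0c->1: ok.
ba: 1a undefined. 1a->0: no, a/cacaa meet in 0. 1a->1: no, ba/baa meet in 1. Open state 2: 1a->2.
bc: 1c undefined. 1c->0: no, a/bcabc meet in 0. 1c->1: ok.
acb: 1b undefined. 1b->0: ok.
baa: 2a undefined. 2a->0: no, a/baacba meet in 0. 2a->1: no, baacc/baa meet in 1. 2a->2: no, ba/baa meet in 2. Open state 3: 2a->3.
bab: 2b undefined. 2b->0: no, bcc/bcabc meet in 1. 2b->1: no, bcc/bcabc meet in 1. 2b->2: ok.
cac: 2c undefined. 2c->0: no, a/cacaa meet in 0. 2c->1: no, bcc/bcabc meet in 1. 2c->2: no, ba/bcabc meet in 2. 2c->3: ok.
baac: 3c undefined. 3c->0: no, a/baacaa meet in 0. 3c->1: no, a/baacba meet in 0. 3c->2: no, baacc/bcabc meet in 3. 3c->3: no, baacc/bcabc meet in 3. Open state 4: 3c->4.
caaa: 3a undefined. 3a->0: no, a/cacaa meet in 0. 3a->1: no, ba/cacaa meet in 2. 3a->2: ok.
caab: 3b undefined. 3b->0: ok.
baaca: 4a undefined. 4a->0: no, a/baacaa meet in 0. 4a->1: no, ba/baacaa meet in 2. 4a->2: ok.
baacb: 4b undefined. 4b->0: no, a/baacba meet in 0. 4b->1: no, ba/baacba meet in 2. 4b->2: ok.
baacc: 4c undefined. 4c->0: ok.
All examples now run through 5 states with every (state, symbol) defined. Accept strings end in {0,1,2}, Reject strings end in {3}; accept={0,1,2}.

states=5 start=0 accept={0,1,2} delta: 0a->0 0b->1 0c->1 1a->2 1b->0 1c->1 2a->3 2b->2 2c->3 3a->2 3b->0 3c->4 4a->2 4b->2 4c->0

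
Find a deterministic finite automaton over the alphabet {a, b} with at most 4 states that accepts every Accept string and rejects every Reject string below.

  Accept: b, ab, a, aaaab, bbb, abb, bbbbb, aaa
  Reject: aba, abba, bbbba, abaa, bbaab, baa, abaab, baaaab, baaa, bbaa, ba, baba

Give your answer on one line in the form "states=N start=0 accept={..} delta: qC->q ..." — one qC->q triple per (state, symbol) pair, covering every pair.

states=3 start=0 accept={0,1} delta: 0a->0 0b->1 1a->2 1b->1 2a->2 2b->2

Fold the examples into a partial DFA from state 0: repeatedly fix the first undefined (state, symbol) met by the shortest-then-alphabetical prefix, trying targets in increasing order and rejecting any under which an Accept and a Reject string meet in one state with the same remainder; add a state when all current targets are rejected. Accepting states are where Accept strings end.
a: 0a undefined. 0a->0: ok.
b: 0b undefined. 0b->0: no, b/aba meet in 0. Open state 1: 0b->1.
ba: 1a undefined. 1a->0: no, b/abaab meet in 1. 1a->1: no, b/aba meet in 1. Open state 2: 1a->2.
bb: 1b undefined. 1b->0: no, b/bbaab meet in 1. 1b->1: ok.
baa: 2a undefined. 2a->0: no, b/bbaab meet in 1. 2a->1: no, b/abaa meet in 1. 2a->2: ok.
bab: 2b undefined. 2b->0: no, a/bbaab meet in 0. 2b->1: no, b/bbaab meet in 1. 2b->2: ok.
All examples now run through 3 states with every (state, symbol) defined. Accept strings end in {0,1}, Reject strings end in {2}; accept={0,1}.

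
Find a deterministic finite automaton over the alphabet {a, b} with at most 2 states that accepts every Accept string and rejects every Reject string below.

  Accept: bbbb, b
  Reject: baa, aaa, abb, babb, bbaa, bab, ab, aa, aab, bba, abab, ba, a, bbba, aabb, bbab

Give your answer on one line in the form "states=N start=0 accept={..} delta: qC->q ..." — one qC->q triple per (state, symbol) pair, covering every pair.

states=2 start=0 accept={0} delta: 0a->1 0b->0 1a->1 1b->1

Grow the machine one transition at a time. Run the examples from 0; the earliest place one falls off (shortest prefix, ties alphabetical) gets sent to the lowest-numbered state that keeps every Accept/Reject pair distinguishable — a pair clashes when both reach the same state with identical unread suffix — and to a fresh state only if none does.
a: 0a undefined. 0a->0: no, b/ab meet in 0 with "b" left. Open state 1: 0a->1.
b: 0b undefined. 0b->0: ok.
aa: 1a undefined. 1a->0: no, bbbb/baa meet in 0. 1a->1: ok.
ab: 1b undefined. 1b->0: no, bbbb/abb meet in 0. 1b->1: ok.
All examples now run through 2 states with every (state, symbol) defined. Accept strings end in {0}, Reject strings end in {1}; accept={0}.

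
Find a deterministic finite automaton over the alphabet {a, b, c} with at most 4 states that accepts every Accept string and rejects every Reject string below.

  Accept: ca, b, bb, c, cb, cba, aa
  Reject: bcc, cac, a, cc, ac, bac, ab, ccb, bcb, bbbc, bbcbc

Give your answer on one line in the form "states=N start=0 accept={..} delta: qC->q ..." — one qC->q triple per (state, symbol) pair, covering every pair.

states=3 start=0 accept={0,2} delta: 0a->1 0b->2 0c->2 1a->0 1b->1 1c->1 2a->2 2b->2 2c->1

Fold the examples into a partial DFA from state 0: repeatedly fix the first undefined (state, symbol) met by the shortest-then-alphabetical prefix, trying targets in increasing order and rejecting any under which an Accept and a Reject string meet in one state with the same remainder; add a state when all current targets are rejected. Accepting states are where Accept strings end.
a: 0a undefined. 0a->0: no, b/ab meet in 0 with "b" left. Open state 1: 0a->1.
b: 0b undefined. 0b->0: no, c/bbbc meet in 0 with "c" left. 0b->1: no, b/a meet in 1. Open state 2: 0b->2.
c: 0c undefined. 0c->0: no, ca/a meet in 1. 0c->1: no, c/a meet in 1. 0c->2: ok.
aa: 1a undefined. 1a->0: ok.
ab: 1b undefined. 1b->0: no, aa/ab meet in 0. 1b->1: ok.
ac: 1c undefined. 1c->0: no, aa/ac meet in 0. 1c->1: ok.
ba: 2a undefined. 2a->0: no, b/cac meet in 2. 2a->1: no, ca/cac meet in 1. 2a->2: ok.
bb: 2b undefined. 2b->0: no, ca/bbcbc meet in 2. 2b->1: no, bb/a meet in 1. 2b->2: ok.
bc: 2c undefined. 2c->0: no, ca/bcc meet in 2. 2c->1: ok.
All examples now run through 3 states with every (state, symbol) defined. Accept strings end in {0,2}, Reject strings end in {1}; accept={0,2}.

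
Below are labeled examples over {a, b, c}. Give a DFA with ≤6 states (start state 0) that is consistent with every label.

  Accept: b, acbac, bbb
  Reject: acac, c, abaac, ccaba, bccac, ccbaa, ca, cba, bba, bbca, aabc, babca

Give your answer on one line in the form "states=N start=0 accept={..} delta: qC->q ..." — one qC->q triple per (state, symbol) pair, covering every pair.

states=3 start=0 accept={1} delta: 0a->0 0b->1 0c->0 1a->2 1b->0 1c->0 2a->0 2b->0 2c->1

State merging on the prefix tree: take the shortest (then alphabetical) example prefix whose next move is undefined and point that move at state 0, else 1, else 2, ...; a target is out if some Accept/Reject pair would then sit in one state with the same input left (inseparable). If every existing state is out, open a new one.
a: 0a undefined. 0a->0: ok.
b: 0b undefined. 0b->0: no, b/bba meet in 0. Open state 1: 0b->1.
c: 0c undefined. 0c->0: ok.
ba: 1a undefined. 1a->0: no, acbac/acac meet in 0. 1a->1: no, b/ccaba meet in 1. Open state 2: 1a->2.
bb: 1b undefined. 1b->0: ok.
bc: 1c undefined. 1c->0: ok.
bab: 2b undefined. 2b->0: ok.
abaa: 2a undefined. 2a->0: ok.
acbac: 2c undefined. 2c->0: no, acbac/acac meet in 0. 2c->1: ok.
All examples now run through 3 states with every (state, symbol) defined. Accept strings end in {1}, Reject strings end in {0,2}; accept={1}.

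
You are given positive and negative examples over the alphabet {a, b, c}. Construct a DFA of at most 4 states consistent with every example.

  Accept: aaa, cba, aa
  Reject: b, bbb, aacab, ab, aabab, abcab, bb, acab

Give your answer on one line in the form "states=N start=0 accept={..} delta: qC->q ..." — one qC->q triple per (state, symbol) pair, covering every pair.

State merging on the prefix tree: take the shortest (then alphabetical) example prefix whose next move is undefined and point that move at state 0, else 1, else 2, ...; a target is out if some Accept/Reject pair would then sit in one state with the same input left (inseparable). If every existing state is out, open a new one.
a: 0a undefined. 0a->0: ok.
b: 0b undefined. 0b->0: no, aaa/b meet in 0. Open state 1: 0b->1.
c: 0c undefined. 0c->0: ok.
bb: 1b undefined. 1b->0: no, aaa/bb meet in 0. 1b->1: ok.
abc: 1c undefined. 1c->0: ok.
cba: 1a undefined. 1a->0: ok.
All examples now run through 2 states with every (state, symbol) defined. Accept strings end in {0}, Reject strings end in {1}; accept={0}.

states=2 start=0 accept={0} delta: 0a->0 0b->1 0c->0 1a->0 1b->1 1c->0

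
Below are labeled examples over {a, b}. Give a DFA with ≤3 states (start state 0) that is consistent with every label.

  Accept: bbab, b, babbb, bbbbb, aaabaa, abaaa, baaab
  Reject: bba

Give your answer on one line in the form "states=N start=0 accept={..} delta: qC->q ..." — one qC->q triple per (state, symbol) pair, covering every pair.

State merging on the prefix tree: take the shortest (then alphabetical) example prefix whose next move is undefined and point that move at state 0, else 1, else 2, ...; a target is out if some Accept/Reject pair would then sit in one state with the same input left (inseparable). If every existing state is out, open a new one.
a: 0a undefined. 0a->0: ok.
b: 0b undefined. 0b->0: no, bbab/bba meet in 0. Open state 1: 0b->1.
ba: 1a undefined. 1a->0: ok.
bb: 1b undefined. 1b->0: no, aaabaa/bba meet in 0. 1b->1: no, aaabaa/bba meet in 0. Open state 2: 1b->2.
bba: 2a undefined. 2a->0: no, aaabaa/bba meet in 0. 2a->1: no, b/bba meet in 1. 2a->2: ok.
bbb: 2b undefined. 2b->0: no, bbbbb/bba meet in 2. 2b->1: ok.
All examples now run through 3 states with every (state, symbol) defined. Accept strings end in {0,1}, Reject strings end in {2}; accept={0,1}.

states=3 start=0 accept={0,1} delta: 0a->0 0b->1 1a->0 1b->2 2a->2 2b->1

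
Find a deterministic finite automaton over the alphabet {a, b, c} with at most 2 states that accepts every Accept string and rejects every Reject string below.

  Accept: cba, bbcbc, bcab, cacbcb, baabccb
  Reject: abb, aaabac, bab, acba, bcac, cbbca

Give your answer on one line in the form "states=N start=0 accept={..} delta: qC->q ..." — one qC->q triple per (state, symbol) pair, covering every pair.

Grow the machine one transition at a time. Run the examples from 0; the earliest place one falls off (shortest prefix, ties alphabetical) gets sent to the lowest-numbered state that keeps every Accept/Reject pair distinguishable — a pair clashes when both reach the same state with identical unread suffix — and to a fresh state only if none does.
a: 0a undefined. 0a->0: no, cba/acba meet in 0 with "cba" left. Open state 1: 0a->1.
b: 0b undefined. 0b->0: ok.
c: 0c undefined. 0c->0: no, cba/cbbca meet in 1. 0c->1: ok.
aa: 1a undefined. 1a->0: ok.
ab: 1b undefined. 1b->0: no, cba/bcac meet in 1. 1b->1: ok.
ac: 1c undefined. 1c->0: ok.
All examples now run through 2 states with every (state, symbol) defined. Accept strings end in {0}, Reject strings end in {1}; accept={0}.

states=2 start=0 accept={0} delta: 0a->1 0b->0 0c->1 1a->0 1b->1 1c->0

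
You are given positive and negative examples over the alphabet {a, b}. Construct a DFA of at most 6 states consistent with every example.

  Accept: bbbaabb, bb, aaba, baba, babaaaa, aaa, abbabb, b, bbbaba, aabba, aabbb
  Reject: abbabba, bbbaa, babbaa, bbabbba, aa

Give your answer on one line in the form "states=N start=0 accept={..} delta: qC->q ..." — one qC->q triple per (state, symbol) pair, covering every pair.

Grow the machine one transition at a time. Run the examples from 0; the earliest place one falls off (shortest prefix, ties alphabetical) gets sent to the lowest-numbered state that keeps every Accept/Reject pair distinguishable — a pair clashes when both reach the same state with identical unread suffix — and to a fresh state only if none does.
a: 0a undefined. 0a->0: no, aaa/aa meet in 0. Open state 1: 0a->1.
b: 0b undefined. 0b->0: ok.
aa: 1a undefined. 1a->0: no, bbbaabb/bbbaa meet in 0. 1a->1: no, aaa/bbbaa meet in 1. Open state 2: 1a->2.
ab: 1b undefined. 1b->0: no, baba/abbabba meet in 1. 1b->1: no, baba/bbbaa meet in 2. 1b->2: no, aabba/bbabbba meet in 2 with "bba" left. Open state 3: 1b->3.
aaa: 2a undefined. 2a->0: ok.
aab: 2b undefined. 2b->0: ok.
abb: 3b undefined. 3b->0: no, aaba/abbabba meet in 1. 3b->1: no, bbbaabb/babbaa meet in 0. 3b->2: no, aaba/abbabba meet in 1. 3b->3: no, baba/bbabbba meet in 3 with "a" left. Open state 4: 3b->4.
abba: 4a undefined. 4a->0: no, aaba/abbabba meet in 1. 4a->1: no, aaba/abbabba meet in 1. 4a->2: no, bbbaabb/babbaa meet in 0. 4a->3: no, baba/babbaa meet in 3 with "a" left. 4a->4: ok.
baba: 3a undefined. 3a->0: ok.
abbab: 4b undefined. 4b->0: no, aaba/abbabba meet in 1. 4b->1: no, bbbaabb/abbabba meet in 0. 4b->2: no, bbbaabb/bbabbba meet in 0. 4b->3: no, bbbaabb/bbabbba meet in 0. 4b->4: no, abbabb/abbabba meet in 4. Open state 5: 4b->5.
abbabb: 5b undefined. 5b->0: no, aaba/abbabba meet in 1. 5b->1: ok.
bbabbba: 5a undefined. 5a->0: no, bbbaabb/bbabbba meet in 0. 5a->1: no, aaba/bbabbba meet in 1. 5a->2: ok.
All examples now run through 6 states with every (state, symbol) defined. Accept strings end in {0,1}, Reject strings end in {2,4}; accept={0,1}.

states=6 start=0 accept={0,1} delta: 0a->1 0b->0 1a->2 1b->3 2a->0 2b->0 3a->0 3b->4 4a->4 4b->5 5a->2 5b->1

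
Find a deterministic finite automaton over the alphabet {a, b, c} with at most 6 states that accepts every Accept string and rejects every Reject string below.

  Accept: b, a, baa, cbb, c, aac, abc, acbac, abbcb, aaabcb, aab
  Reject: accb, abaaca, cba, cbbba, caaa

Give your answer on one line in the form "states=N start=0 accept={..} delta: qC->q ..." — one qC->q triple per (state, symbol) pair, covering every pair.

Grow the machine one transition at a time. Run the examples from 0; the earliest place one falls off (shortest prefix, ties alphabetical) gets sent to the lowest-numbered state that keeps every Accept/Reject pair distinguishable — a pair clashes when both reach the same state with identical unread suffix — and to a fresh state only if none does.
a: 0a undefined. 0a->0: ok.
b: 0b undefined. 0b->0: ok.
c: 0c undefined. 0c->0: no, b/accb meet in 0. Open state 1: 0c->1.
ca: 1a undefined. 1a->0: no, b/abaaca meet in 0. 1a->1: no, c/abaaca meet in 1. Open state 2: 1a->2.
cb: 1b undefined. 1b->0: no, b/cba meet in 0. 1b->1: ok.
acc: 1c undefined. 1c->0: no, b/accb meet in 0. 1c->1: no, cbb/accb meet in 1. 1c->2: ok.
caa: 2a undefined. 2a->0: no, b/caaa meet in 0. 2a->1: ok.
accb: 2b undefined. 2b->0: no, b/accb meet in 0. 2b->1: no, cbb/accb meet in 1. 2b->2: ok.
acbac: 2c undefined. 2c->0: ok.
All examples now run through 3 states with every (state, symbol) defined. Accept strings end in {0,1}, Reject strings end in {2}; accept={0,1}.

states=3 start=0 accept={0,1} delta: 0a->0 0b->0 0c->1 1a->2 1b->1 1c->2 2a->1 2b->2 2c->0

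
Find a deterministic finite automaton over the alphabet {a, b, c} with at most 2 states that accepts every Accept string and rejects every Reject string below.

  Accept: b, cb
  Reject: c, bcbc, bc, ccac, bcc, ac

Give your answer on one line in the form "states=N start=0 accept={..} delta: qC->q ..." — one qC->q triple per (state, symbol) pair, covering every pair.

State merging on the prefix tree: take the shortest (then alphabetical) example prefix whose next move is undefined and point that move at state 0, else 1, else 2, ...; a target is out if some Accept/Reject pair would then sit in one state with the same input left (inseparable). If every existing state is out, open a new one.
a: 0a undefined. 0a->0: ok.
b: 0b undefined. 0b->0: ok.
c: 0c undefined. 0c->0: no, b/c meet in 0. Open state 1: 0c->1.
cb: 1b undefined. 1b->0: ok.
cc: 1c undefined. 1c->0: no, b/bcc meet in 0. 1c->1: ok.
cca: 1a undefined. 1a->0: ok.
All examples now run through 2 states with every (state, symbol) defined. Accept strings end in {0}, Reject strings end in {1}; accept={0}.

states=2 start=0 accept={0} delta: 0a->0 0b->0 0c->1 1a->0 1b->0 1c->1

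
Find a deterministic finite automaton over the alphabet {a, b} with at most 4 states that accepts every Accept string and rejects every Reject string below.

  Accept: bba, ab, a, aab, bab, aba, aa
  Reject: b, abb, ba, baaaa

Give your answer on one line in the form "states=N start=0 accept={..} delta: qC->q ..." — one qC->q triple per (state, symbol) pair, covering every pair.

Fold the examples into a partial DFA from state 0: repeatedly fix the first undefined (state, symbol) met by the shortest-then-alphabetical prefix, trying targets in increasing order and rejecting any under which an Accept and a Reject string meet in one state with the same remainder; add a state when all current targets are rejected. Accepting states are where Accept strings end.
a: 0a undefined. 0a->0: no, ab/b meet in 0 with "b" left. Open state 1: 0a->1.
b: 0b undefined. 0b->0: no, bba/ba meet in 1. 0b->1: no, a/b meet in 1. Open state 2: 0b->2.
aa: 1a undefined. 1a->0: no, aab/b meet in 2. 1a->1: ok.
ab: 1b undefined. 1b->0: ok.
ba: 2a undefined. 2a->0: no, ab/ba meet in 0. 2a->1: no, a/ba meet in 1. 2a->2: ok.
bb: 2b undefined. 2b->0: ok.
All examples now run through 3 states with every (state, symbol) defined. Accept strings end in {0,1}, Reject strings end in {2}; accept={0,1}.

states=3 start=0 accept={0,1} delta: 0a->1 0b->2 1a->1 1b->0 2a->2 2b->0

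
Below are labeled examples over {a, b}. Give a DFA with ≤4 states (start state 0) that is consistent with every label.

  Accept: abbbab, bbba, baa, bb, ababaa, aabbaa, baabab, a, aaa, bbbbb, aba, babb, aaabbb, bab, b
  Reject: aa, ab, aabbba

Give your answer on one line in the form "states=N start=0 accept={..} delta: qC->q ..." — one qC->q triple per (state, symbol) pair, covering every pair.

Grow the machine one transition at a time. Run the examples from 0; the earliest place one falls off (shortest prefix, ties alphabetical) gets sent to the lowest-numbered state that keeps every Accept/Reject pair distinguishable — a pair clashes when both reach the same state with identical unread suffix — and to a fresh state only if none does.
a: 0a undefined. 0a->0: no, bbba/aabbba meet in 0 with "bbba" left. Open state 1: 0a->1.
b: 0b undefined. 0b->0: no, baa/aa meet in 1 with "a" left. 0b->1: no, bb/ab meet in 1 with "b" left. Open state 2: 0b->2.
aa: 1a undefined. 1a->0: no, bbba/aabbba meet in 2 with "bba" left. 1a->1: no, a/aa meet in 1. 1a->2: no, b/aa meet in 2. Open state 3: 1a->3.
ab: 1b undefined. 1b->0: no, ababaa/aa meet in 3. 1b->1: no, a/ab meet in 1. 1b->2: no, b/ab meet in 2. 1b->3: ok.
ba: 2a undefined. 2a->0: ok.
bb: 2b undefined. 2b->0: ok.
aaa: 3a undefined. 3a->0: ok.
aab: 3b undefined. 3b->0: no, baa/aabbba meet in 1. 3b->1: ok.
All examples now run through 4 states with every (state, symbol) defined. Accept strings end in {0,1,2}, Reject strings end in {3}; accept={0,1,2}.

states=4 start=0 accept={0,1,2} delta: 0a->1 0b->2 1a->3 1b->3 2a->0 2b->0 3a->0 3b->1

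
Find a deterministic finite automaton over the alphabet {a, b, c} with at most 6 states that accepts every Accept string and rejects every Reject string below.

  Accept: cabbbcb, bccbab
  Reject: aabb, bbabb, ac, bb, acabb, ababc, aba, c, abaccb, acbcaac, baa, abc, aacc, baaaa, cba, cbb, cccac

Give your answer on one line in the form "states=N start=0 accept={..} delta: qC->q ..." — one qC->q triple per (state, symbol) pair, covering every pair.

Grow the machine one transition at a time. Run the examples from 0; the earliest place one falls off (shortest prefix, ties alphabetical) gets sent to the lowest-numbered state that keeps every Accept/Reject pair distinguishable — a pair clashes when both reach the same state with identical unread suffix — and to a fresh state only if none does.
a: 0a undefined. 0a->0: ok.
b: 0b undefined. 0b->0: ok.
c: 0c undefined. 0c->0: no, cabbbcb/aabb meet in 0. Open state 1: 0c->1.
ca: 1a undefined. 1a->0: ok.
cb: 1b undefined. 1b->0: no, cabbbcb/aabb meet in 0. 1b->1: no, cabbbcb/ac meet in 1. Open state 2: 1b->2.
cc: 1c undefined. 1c->0: no, bccbab/aabb meet in 0. 1c->1: no, cabbbcb/abaccb meet in 2. 1c->2: no, cabbbcb/aacc meet in 2. Open state 3: 1c->3.
cba: 2a undefined. 2a->0: ok.
cbb: 2b undefined. 2b->0: ok.
ccc: 3c undefined. 3c->0: ok.
acbc: 2c undefined. 2c->0: ok.
bccb: 3b undefined. 3b->0: no, bccbab/aabb meet in 0. 3b->1: no, bccbab/aabb meet in 0. 3b->2: no, cabbbcb/abaccb meet in 2. 3b->3: ok.
bccba: 3a undefined. 3a->0: no, bccbab/aabb meet in 0. 3a->1: ok.
All examples now run through 4 states with every (state, symbol) defined. Accept strings end in {2}, Reject strings end in {0,1,3}; accept={2}.

states=4 start=0 accept={2} delta: 0a->0 0b->0 0c->1 1a->0 1b->2 1c->3 2a->0 2b->0 2c->0 3a->1 3b->3 3c->0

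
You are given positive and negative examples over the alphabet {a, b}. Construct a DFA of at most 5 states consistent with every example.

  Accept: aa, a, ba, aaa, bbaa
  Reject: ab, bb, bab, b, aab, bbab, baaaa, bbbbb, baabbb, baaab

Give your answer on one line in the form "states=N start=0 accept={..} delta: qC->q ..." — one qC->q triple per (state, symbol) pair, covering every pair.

states=5 start=0 accept={0,2,3} delta: 0a->0 0b->1 1a->2 1b->1 2a->3 2b->1 3a->4 3b->0 4a->1 4b->1

State merging on the prefix tree: take the shortest (then alphabetical) example prefix whose next move is undefined and point that move at state 0, else 1, else 2, ...; a target is out if some Accept/Reject pair would then sit in one state with the same input left (inseparable). If every existing state is out, open a new one.
a: 0a undefined. 0a->0: ok.
b: 0b undefined. 0b->0: no, aa/ab meet in 0. Open state 1: 0b->1.
ba: 1a undefined. 1a->0: no, aa/baaaa meet in 0. 1a->1: no, ba/ab meet in 1. Open state 2: 1a->2.
bb: 1b undefined. 1b->0: no, aa/bb meet in 0. 1b->1: ok.
baa: 2a undefined. 2a->0: no, aa/baaaa meet in 0. 2a->1: no, bbaa/ab meet in 1. 2a->2: no, ba/baaaa meet in 2. Open state 3: 2a->3.
bab: 2b undefined. 2b->0: no, aa/bab meet in 0. 2b->1: ok.
baaa: 3a undefined. 3a->0: no, aa/baaaa meet in 0. 3a->1: no, ba/baaaa meet in 2. 3a->2: no, bbaa/baaaa meet in 3. 3a->3: no, bbaa/baaaa meet in 3. Open state 4: 3a->4.
baab: 3b undefined. 3b->0: ok.
baaaa: 4a undefined. 4a->0: no, aa/baaaa meet in 0. 4a->1: ok.
baaab: 4b undefined. 4b->0: no, aa/baaab meet in 0. 4b->1: ok.
All examples now run through 5 states with every (state, symbol) defined. Accept strings end in {0,2,3}, Reject strings end in {1}; accept={0,2,3}.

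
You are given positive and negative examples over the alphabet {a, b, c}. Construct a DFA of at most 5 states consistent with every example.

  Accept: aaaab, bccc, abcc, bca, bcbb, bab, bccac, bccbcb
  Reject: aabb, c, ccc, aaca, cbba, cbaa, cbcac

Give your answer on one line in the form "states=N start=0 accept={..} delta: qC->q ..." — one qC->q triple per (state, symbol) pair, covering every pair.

State merging on the prefix tree: take the shortest (then alphabetical) example prefix whose next move is undefined and point that move at state 0, else 1, else 2, ...; a target is out if some Accept/Reject pair would then sit in one state with the same input left (inseparable). If every existing state is out, open a new one.
a: 0a undefined. 0a->0: ok.
b: 0b undefined. 0b->0: no, aaaab/aabb meet in 0. Open state 1: 0b->1.
c: 0c undefined. 0c->0: ok.
ba: 1a undefined. 1a->0: ok.
bc: 1c undefined. 1c->0: no, bccc/c meet in 0. 1c->1: no, bca/c meet in 0. Open state 2: 1c->2.
bca: 2a undefined. 2a->0: no, bca/c meet in 0. 2a->1: ok.
bcb: 2b undefined. 2b->0: ok.
bcc: 2c undefined. 2c->0: no, bccc/c meet in 0. 2c->1: no, bccc/cbcac meet in 2. 2c->2: no, bccc/cbcac meet in 2. Open state 3: 2c->3.
cbb: 1b undefined. 1b->0: ok.
bcca: 3a undefined. 3a->0: no, bccac/aabb meet in 0. 3a->1: no, bccac/cbcac meet in 2. 3a->2: ok.
bccb: 3b undefined. 3b->0: ok.
bccc: 3c undefined. 3c->0: no, bccc/aabb meet in 0. 3c->1: ok.
All examples now run through 4 states with every (state, symbol) defined. Accept strings end in {1,3}, Reject strings end in {0,2}; accept={1,3}.

states=4 start=0 accept={1,3} delta: 0a->0 0b->1 0c->0 1a->0 1b->0 1c->2 2a->1 2b->0 2c->3 3a->2 3b->0 3c->1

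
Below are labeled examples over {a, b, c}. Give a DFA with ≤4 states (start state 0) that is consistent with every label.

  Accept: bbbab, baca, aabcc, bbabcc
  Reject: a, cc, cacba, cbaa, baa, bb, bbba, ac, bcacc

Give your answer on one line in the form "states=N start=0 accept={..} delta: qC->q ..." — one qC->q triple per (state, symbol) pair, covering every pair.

states=4 start=0 accept={3} delta: 0a->0 0b->1 0c->0 1a->1 1b->2 1c->2 2a->3 2b->3 2c->3 3a->2 3b->1 3c->0

Grow the machine one transition at a time. Run the examples from 0; the earliest place one falls off (shortest prefix, ties alphabetical) gets sent to the lowest-numbered state that keeps every Accept/Reject pair distinguishable — a pair clashes when both reach the same state with identical unread suffix — and to a fresh state only if none does.
a: 0a undefined. 0a->0: ok.
b: 0b undefined. 0b->0: no, bbbab/a meet in 0. Open state 1: 0b->1.
c: 0c undefined. 0c->0: ok.
ba: 1a undefined. 1a->0: no, baca/a meet in 0. 1a->1: ok.
bb: 1b undefined. 1b->0: no, bbbab/a meet in 0. 1b->1: no, bbbab/cacba meet in 1. Open state 2: 1b->2.
bc: 1c undefined. 1c->0: no, baca/a meet in 0. 1c->1: no, baca/cacba meet in 1. 1c->2: ok.
bba: 2a undefined. 2a->0: no, baca/a meet in 0. 2a->1: no, baca/cacba meet in 1. 2a->2: no, baca/bb meet in 2. Open state 3: 2a->3.
bbb: 2b undefined. 2b->0: no, bbbab/cacba meet in 1. 2b->1: no, bbbab/bb meet in 2. 2b->2: no, baca/bbba meet in 3. 2b->3: ok.
bbab: 3b undefined. 3b->0: no, bbabcc/a meet in 0. 3b->1: ok.
bbba: 3a undefined. 3a->0: no, bbbab/cacba meet in 1. 3a->1: no, bbbab/bb meet in 2. 3a->2: ok.
bcac: 3c undefined. 3c->0: ok.
aabcc: 2c undefined. 2c->0: no, aabcc/a meet in 0. 2c->1: no, aabcc/cacba meet in 1. 2c->2: no, aabcc/bb meet in 2. 2c->3: ok.
All examples now run through 4 states with every (state, symbol) defined. Accept strings end in {3}, Reject strings end in {0,1,2}; accept={3}.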